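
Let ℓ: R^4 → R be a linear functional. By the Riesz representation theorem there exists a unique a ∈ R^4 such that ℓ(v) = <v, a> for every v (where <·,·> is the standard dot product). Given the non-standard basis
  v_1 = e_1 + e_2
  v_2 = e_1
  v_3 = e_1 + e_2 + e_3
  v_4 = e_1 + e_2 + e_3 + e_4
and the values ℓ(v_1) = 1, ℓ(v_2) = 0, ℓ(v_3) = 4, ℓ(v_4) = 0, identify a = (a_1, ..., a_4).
a = (0, 1, 3, -4)

Write a = (a_1, ..., a_4) in the standard basis. For each basis vector v_i, ℓ(v_i) = <v_i, a> is a linear equation in the a_j's. Collect the n equations into a matrix system V a = ℓ, where row i of V is v_i (expressed in the standard basis). Since V is invertible (lower-triangular with 1s on the diagonal, up to permutation), solve by back-substitution:
  V =
[[1, 1, 0, 0],
 [1, 0, 0, 0],
 [1, 1, 1, 0],
 [1, 1, 1, 1]]
  V a = (1, 0, 4, 0)
Solving gives a = (0, 1, 3, -4).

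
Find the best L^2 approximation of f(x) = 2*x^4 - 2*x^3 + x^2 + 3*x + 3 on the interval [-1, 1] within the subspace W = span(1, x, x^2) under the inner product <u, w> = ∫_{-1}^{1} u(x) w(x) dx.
g(x) = 19*x^2/7 + 9*x/5 + 99/35

The best approximation g ∈ W is the orthogonal projection of f onto W. Writing g = a_0 + a_1 x + a_2 x^2, the coefficients solve the normal equations G · a = b where
  G_{ij} = <φ_i, φ_j> and b_i = <f, φ_i>, with φ_0 = 1, φ_1 = x, φ_2 = x^2.
G =
  [2, 0, 2/3]
  [0, 2/3, 0]
  [2/3, 0, 2/5],
b = (112/15, 6/5, 104/35).
Solving gives a_0 = 99/35, a_1 = 9/5, a_2 = 19/7, so
  g(x) = 19*x^2/7 + 9*x/5 + 99/35.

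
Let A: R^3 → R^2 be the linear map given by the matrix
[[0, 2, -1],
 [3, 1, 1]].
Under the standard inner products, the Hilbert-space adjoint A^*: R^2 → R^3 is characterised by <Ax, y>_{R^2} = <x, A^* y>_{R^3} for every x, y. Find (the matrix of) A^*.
A^* = A^T =
[[0, 3],
 [2, 1],
 [-1, 1]]

For real matrices with standard dot products, the defining identity <Ax, y> = <x, A^* y> gives (Ax)^T y = x^T (A^*) y, i.e. x^T A^T y = x^T (A^*) y. Since this holds for all x, y, we must have A^* = A^T. Therefore
A^* =
[[0, 3],
 [2, 1],
 [-1, 1]].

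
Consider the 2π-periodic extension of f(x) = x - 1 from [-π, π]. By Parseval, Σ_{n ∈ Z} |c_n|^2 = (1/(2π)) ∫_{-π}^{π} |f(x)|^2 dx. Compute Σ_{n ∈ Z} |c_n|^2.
Σ |c_n|^2 = π^2/3 + 1

Expand and integrate term by term over [-π, π]:
  ∫ (x)^2 dx = 1·(2π^3/3); ∫ 2·1·(-1)·x dx = 0 (odd integrand); ∫ (-1)^2 dx = 1·2π.
So (1/(2π)) ∫_{-π}^{π} (x - 1)^2 dx = 1π^2/3 + 1 = π^2/3 + 1.
Parseval ⇒ Σ |c_n|^2 = π^2/3 + 1.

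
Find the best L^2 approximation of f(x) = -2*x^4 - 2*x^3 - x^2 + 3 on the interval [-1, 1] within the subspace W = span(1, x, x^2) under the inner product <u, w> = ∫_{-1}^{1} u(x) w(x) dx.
g(x) = -19*x^2/7 - 6*x/5 + 111/35

The best approximation g ∈ W is the orthogonal projection of f onto W. Writing g = a_0 + a_1 x + a_2 x^2, the coefficients solve the normal equations G · a = b where
  G_{ij} = <φ_i, φ_j> and b_i = <f, φ_i>, with φ_0 = 1, φ_1 = x, φ_2 = x^2.
G =
  [2, 0, 2/3]
  [0, 2/3, 0]
  [2/3, 0, 2/5],
b = (68/15, -4/5, 36/35).
Solving gives a_0 = 111/35, a_1 = -6/5, a_2 = -19/7, so
  g(x) = -19*x^2/7 - 6*x/5 + 111/35.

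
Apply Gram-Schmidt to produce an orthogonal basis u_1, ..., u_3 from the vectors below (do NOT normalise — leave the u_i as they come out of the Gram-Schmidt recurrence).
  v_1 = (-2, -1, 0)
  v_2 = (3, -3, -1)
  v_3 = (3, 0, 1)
Orthogonal basis:
  u_1 = (-2, -1, 0)
  u_2 = (9/5, -18/5, -1)
  u_3 = (6/43, -12/43, 54/43)

Apply the Gram-Schmidt recurrence
  u_1 = v_1
  u_i = v_i − Σ_{j<i} ((v_i · u_j) / (u_j · u_j)) · u_j.

Step by step this gives:
  u_1 = (-2, -1, 0)
  u_2 = (9/5, -18/5, -1)
  u_3 = (6/43, -12/43, 54/43)

Orthogonality check:
  u_2 · u_1 = 0 (should be 0)
  u_3 · u_1 = 0 (should be 0)
  u_3 · u_2 = 0 (should be 0)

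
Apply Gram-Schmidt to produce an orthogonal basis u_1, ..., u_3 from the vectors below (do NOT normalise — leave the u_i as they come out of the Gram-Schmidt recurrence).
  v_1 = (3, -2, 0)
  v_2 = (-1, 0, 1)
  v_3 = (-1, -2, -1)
Orthogonal basis:
  u_1 = (3, -2, 0)
  u_2 = (-4/13, -6/13, 1)
  u_3 = (-20/17, -30/17, -20/17)

Apply the Gram-Schmidt recurrence
  u_1 = v_1
  u_i = v_i − Σ_{j<i} ((v_i · u_j) / (u_j · u_j)) · u_j.

Step by step this gives:
  u_1 = (3, -2, 0)
  u_2 = (-4/13, -6/13, 1)
  u_3 = (-20/17, -30/17, -20/17)

Orthogonality check:
  u_2 · u_1 = 0 (should be 0)
  u_3 · u_1 = 0 (should be 0)
  u_3 · u_2 = 0 (should be 0)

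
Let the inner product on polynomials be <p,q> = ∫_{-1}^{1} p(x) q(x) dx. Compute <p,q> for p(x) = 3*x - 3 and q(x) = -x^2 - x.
<p,q> = 0

Expand the product: p(x)·q(x) = -3*x^3 + 3*x.
∫_{-1}^{1} of each monomial x^k gives [2/(k+1) if k even, 0 if k odd]. Integrating term-by-term (or equivalently evaluating the antiderivative F(x) = -3*x^4/4 + 3*x^2/2 at the endpoints):
  F(1) − F(−1) = 3/4 − (3/4) = 0.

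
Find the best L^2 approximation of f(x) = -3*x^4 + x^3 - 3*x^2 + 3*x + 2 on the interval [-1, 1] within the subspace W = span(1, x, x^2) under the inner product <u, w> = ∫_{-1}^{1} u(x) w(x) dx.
g(x) = -39*x^2/7 + 18*x/5 + 79/35

The best approximation g ∈ W is the orthogonal projection of f onto W. Writing g = a_0 + a_1 x + a_2 x^2, the coefficients solve the normal equations G · a = b where
  G_{ij} = <φ_i, φ_j> and b_i = <f, φ_i>, with φ_0 = 1, φ_1 = x, φ_2 = x^2.
G =
  [2, 0, 2/3]
  [0, 2/3, 0]
  [2/3, 0, 2/5],
b = (4/5, 12/5, -76/105).
Solving gives a_0 = 79/35, a_1 = 18/5, a_2 = -39/7, so
  g(x) = -39*x^2/7 + 18*x/5 + 79/35.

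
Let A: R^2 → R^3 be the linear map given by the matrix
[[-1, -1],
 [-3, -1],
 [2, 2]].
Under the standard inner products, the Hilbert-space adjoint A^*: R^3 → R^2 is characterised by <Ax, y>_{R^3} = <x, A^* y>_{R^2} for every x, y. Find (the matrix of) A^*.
A^* = A^T =
[[-1, -3, 2],
 [-1, -1, 2]]

For real matrices with standard dot products, the defining identity <Ax, y> = <x, A^* y> gives (Ax)^T y = x^T (A^*) y, i.e. x^T A^T y = x^T (A^*) y. Since this holds for all x, y, we must have A^* = A^T. Therefore
A^* =
[[-1, -3, 2],
 [-1, -1, 2]].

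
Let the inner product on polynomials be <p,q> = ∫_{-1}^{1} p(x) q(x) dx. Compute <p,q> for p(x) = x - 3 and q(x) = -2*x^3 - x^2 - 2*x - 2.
<p,q> = 178/15

Expand the product: p(x)·q(x) = -2*x^4 + 5*x^3 + x^2 + 4*x + 6.
∫_{-1}^{1} of each monomial x^k gives [2/(k+1) if k even, 0 if k odd]. Integrating term-by-term (or equivalently evaluating the antiderivative F(x) = -2*x^5/5 + 5*x^4/4 + x^3/3 + 2*x^2 + 6*x at the endpoints):
  F(1) − F(−1) = 551/60 − (-161/60) = 178/15.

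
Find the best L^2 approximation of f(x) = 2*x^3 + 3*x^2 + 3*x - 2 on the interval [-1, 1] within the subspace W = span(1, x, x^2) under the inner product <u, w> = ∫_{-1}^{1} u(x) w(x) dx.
g(x) = 3*x^2 + 21*x/5 - 2

The best approximation g ∈ W is the orthogonal projection of f onto W. Writing g = a_0 + a_1 x + a_2 x^2, the coefficients solve the normal equations G · a = b where
  G_{ij} = <φ_i, φ_j> and b_i = <f, φ_i>, with φ_0 = 1, φ_1 = x, φ_2 = x^2.
G =
  [2, 0, 2/3]
  [0, 2/3, 0]
  [2/3, 0, 2/5],
b = (-2, 14/5, -2/15).
Solving gives a_0 = -2, a_1 = 21/5, a_2 = 3, so
  g(x) = 3*x^2 + 21*x/5 - 2.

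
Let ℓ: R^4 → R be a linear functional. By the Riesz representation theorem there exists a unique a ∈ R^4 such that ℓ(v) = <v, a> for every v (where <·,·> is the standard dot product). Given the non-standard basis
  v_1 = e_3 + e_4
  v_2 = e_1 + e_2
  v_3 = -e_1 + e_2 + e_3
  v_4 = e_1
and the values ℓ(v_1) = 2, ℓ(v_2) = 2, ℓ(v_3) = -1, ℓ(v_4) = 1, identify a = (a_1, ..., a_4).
a = (1, 1, -1, 3)

Write a = (a_1, ..., a_4) in the standard basis. For each basis vector v_i, ℓ(v_i) = <v_i, a> is a linear equation in the a_j's. Collect the n equations into a matrix system V a = ℓ, where row i of V is v_i (expressed in the standard basis). Since V is invertible (lower-triangular with 1s on the diagonal, up to permutation), solve by back-substitution:
  V =
[[0, 0, 1, 1],
 [1, 1, 0, 0],
 [-1, 1, 1, 0],
 [1, 0, 0, 0]]
  V a = (2, 2, -1, 1)
Solving gives a = (1, 1, -1, 3).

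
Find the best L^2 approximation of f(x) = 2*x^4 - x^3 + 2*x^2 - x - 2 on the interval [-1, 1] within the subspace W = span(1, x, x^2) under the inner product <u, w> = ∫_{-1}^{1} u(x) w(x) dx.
g(x) = 26*x^2/7 - 8*x/5 - 76/35

The best approximation g ∈ W is the orthogonal projection of f onto W. Writing g = a_0 + a_1 x + a_2 x^2, the coefficients solve the normal equations G · a = b where
  G_{ij} = <φ_i, φ_j> and b_i = <f, φ_i>, with φ_0 = 1, φ_1 = x, φ_2 = x^2.
G =
  [2, 0, 2/3]
  [0, 2/3, 0]
  [2/3, 0, 2/5],
b = (-28/15, -16/15, 4/105).
Solving gives a_0 = -76/35, a_1 = -8/5, a_2 = 26/7, so
  g(x) = 26*x^2/7 - 8*x/5 - 76/35.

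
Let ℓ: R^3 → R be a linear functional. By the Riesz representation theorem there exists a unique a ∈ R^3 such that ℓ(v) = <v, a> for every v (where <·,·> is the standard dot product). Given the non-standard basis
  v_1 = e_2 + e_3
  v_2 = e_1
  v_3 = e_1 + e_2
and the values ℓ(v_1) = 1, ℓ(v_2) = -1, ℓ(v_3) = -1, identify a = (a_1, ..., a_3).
a = (-1, 0, 1)

Write a = (a_1, ..., a_3) in the standard basis. For each basis vector v_i, ℓ(v_i) = <v_i, a> is a linear equation in the a_j's. Collect the n equations into a matrix system V a = ℓ, where row i of V is v_i (expressed in the standard basis). Since V is invertible (lower-triangular with 1s on the diagonal, up to permutation), solve by back-substitution:
  V =
[[0, 1, 1],
 [1, 0, 0],
 [1, 1, 0]]
  V a = (1, -1, -1)
Solving gives a = (-1, 0, 1).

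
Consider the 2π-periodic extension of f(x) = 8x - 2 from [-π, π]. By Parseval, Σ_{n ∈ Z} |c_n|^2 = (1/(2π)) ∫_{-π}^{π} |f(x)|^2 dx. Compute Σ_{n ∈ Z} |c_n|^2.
Σ |c_n|^2 = 64π^2/3 + 4

Expand and integrate term by term over [-π, π]:
  ∫ (8x)^2 dx = 64·(2π^3/3); ∫ 2·8·(-2)·x dx = 0 (odd integrand); ∫ (-2)^2 dx = 4·2π.
So (1/(2π)) ∫_{-π}^{π} (8x - 2)^2 dx = 64π^2/3 + 4 = 64π^2/3 + 4.
Parseval ⇒ Σ |c_n|^2 = 64π^2/3 + 4.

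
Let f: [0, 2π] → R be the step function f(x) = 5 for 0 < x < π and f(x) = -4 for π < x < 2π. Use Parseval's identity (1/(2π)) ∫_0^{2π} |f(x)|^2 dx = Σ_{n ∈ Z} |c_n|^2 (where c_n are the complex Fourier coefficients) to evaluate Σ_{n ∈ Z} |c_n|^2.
Σ |c_n|^2 = 41/2

Parseval equates the L^2 energy of f (normalised by 1/(2π)) with the ℓ^2 sum of its Fourier coefficients: (1/(2π)) ∫_0^{2π} |f|^2 = Σ |c_n|^2.
Compute the left side: (1/(2π)) [∫_0^π 5^2 dx + ∫_π^{2π} (-4)^2 dx] = (1/(2π)) · (25π + 16π) = (25 + 16)/2 = 41/2.
So Σ_{n ∈ Z} |c_n|^2 = 41/2.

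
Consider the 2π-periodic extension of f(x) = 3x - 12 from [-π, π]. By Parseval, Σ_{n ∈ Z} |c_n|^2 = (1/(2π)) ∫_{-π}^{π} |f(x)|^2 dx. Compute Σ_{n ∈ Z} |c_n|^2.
Σ |c_n|^2 = 3π^2 + 144

Expand and integrate term by term over [-π, π]:
  ∫ (3x)^2 dx = 9·(2π^3/3); ∫ 2·3·(-12)·x dx = 0 (odd integrand); ∫ (-12)^2 dx = 144·2π.
So (1/(2π)) ∫_{-π}^{π} (3x - 12)^2 dx = 9π^2/3 + 144 = 3π^2 + 144.
Parseval ⇒ Σ |c_n|^2 = 3π^2 + 144.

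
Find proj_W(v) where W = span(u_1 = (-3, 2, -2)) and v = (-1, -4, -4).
proj_W(v) = (-9/17, 6/17, -6/17)

Set up U = [u_1 | ... | u_1] ∈ R^(3×1). The projector onto W = col(U) is P = U (U^T U)^(-1) U^T.
Compute U^T U =
  [17],
and U^T v = (3).
Solve U^T U · c = U^T v for the coefficients: c = (3/17). The projection is proj_W(v) = U c.
Check: (v - proj_W(v)) · u_1 = 0  (should be 0).
Result: proj_W(v) = (-9/17, 6/17, -6/17).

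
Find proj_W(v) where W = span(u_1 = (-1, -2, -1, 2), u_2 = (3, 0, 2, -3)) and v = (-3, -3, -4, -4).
proj_W(v) = (-40/99, -10/9, -5/11, 95/99)

Set up U = [u_1 | ... | u_2] ∈ R^(4×2). The projector onto W = col(U) is P = U (U^T U)^(-1) U^T.
Compute U^T U =
  [10, -11]
  [-11, 22],
and U^T v = (5, -5).
Solve U^T U · c = U^T v for the coefficients: c = (5/9, 5/99). The projection is proj_W(v) = U c.
Check: (v - proj_W(v)) · u_1 = 0  (should be 0).
Check: (v - proj_W(v)) · u_2 = 0  (should be 0).
Result: proj_W(v) = (-40/99, -10/9, -5/11, 95/99).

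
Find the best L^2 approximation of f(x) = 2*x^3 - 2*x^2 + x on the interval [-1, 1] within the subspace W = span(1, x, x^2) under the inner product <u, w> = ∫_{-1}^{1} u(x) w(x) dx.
g(x) = -2*x^2 + 11*x/5

The best approximation g ∈ W is the orthogonal projection of f onto W. Writing g = a_0 + a_1 x + a_2 x^2, the coefficients solve the normal equations G · a = b where
  G_{ij} = <φ_i, φ_j> and b_i = <f, φ_i>, with φ_0 = 1, φ_1 = x, φ_2 = x^2.
G =
  [2, 0, 2/3]
  [0, 2/3, 0]
  [2/3, 0, 2/5],
b = (-4/3, 22/15, -4/5).
Solving gives a_0 = 0, a_1 = 11/5, a_2 = -2, so
  g(x) = -2*x^2 + 11*x/5.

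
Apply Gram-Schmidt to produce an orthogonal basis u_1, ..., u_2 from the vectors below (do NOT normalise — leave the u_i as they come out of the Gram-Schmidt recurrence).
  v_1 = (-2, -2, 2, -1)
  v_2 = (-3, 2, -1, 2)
Orthogonal basis:
  u_1 = (-2, -2, 2, -1)
  u_2 = (-43/13, 22/13, -9/13, 24/13)

Apply the Gram-Schmidt recurrence
  u_1 = v_1
  u_i = v_i − Σ_{j<i} ((v_i · u_j) / (u_j · u_j)) · u_j.

Step by step this gives:
  u_1 = (-2, -2, 2, -1)
  u_2 = (-43/13, 22/13, -9/13, 24/13)

Orthogonality check:
  u_2 · u_1 = 0 (should be 0)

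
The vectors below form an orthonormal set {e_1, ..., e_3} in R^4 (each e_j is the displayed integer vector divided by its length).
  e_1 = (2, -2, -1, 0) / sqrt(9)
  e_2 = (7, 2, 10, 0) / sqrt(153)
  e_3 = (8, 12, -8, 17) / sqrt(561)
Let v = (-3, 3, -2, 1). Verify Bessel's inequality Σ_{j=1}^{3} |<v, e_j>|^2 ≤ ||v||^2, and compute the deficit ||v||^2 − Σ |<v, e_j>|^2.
Σ |<v, e_j>|^2 = 250/11; ||v||^2 = 23; deficit = 3/11

Write each e_j = u_j / sqrt(<u_j, u_j>) where u_j is the displayed integer vector. Then <v, e_j> = <v, u_j> / sqrt(<u_j, u_j>), so |<v, e_j>|^2 = <v, u_j>^2 / <u_j, u_j>.
Coefficients: <v, e_1> = -10/sqrt(9), <v, e_2> = -35/sqrt(153), <v, e_3> = 45/sqrt(561).
Square and sum: Σ |<v, e_j>|^2 = 250/11.
Compute ||v||^2 = v·v = 23.
Deficit = 23 − 250/11 = 3/11 ≥ 0, confirming Bessel's inequality. (The deficit equals ||v − Σ <v,e_j> e_j||^2, the squared distance from v to span{e_j}.)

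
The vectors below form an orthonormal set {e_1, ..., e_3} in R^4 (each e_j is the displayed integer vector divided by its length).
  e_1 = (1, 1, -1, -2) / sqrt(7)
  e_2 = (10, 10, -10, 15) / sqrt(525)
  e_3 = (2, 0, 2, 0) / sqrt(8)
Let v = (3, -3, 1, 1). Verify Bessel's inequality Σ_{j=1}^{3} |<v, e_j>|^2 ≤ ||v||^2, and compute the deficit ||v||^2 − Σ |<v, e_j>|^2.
Σ |<v, e_j>|^2 = 28/3; ||v||^2 = 20; deficit = 32/3

Write each e_j = u_j / sqrt(<u_j, u_j>) where u_j is the displayed integer vector. Then <v, e_j> = <v, u_j> / sqrt(<u_j, u_j>), so |<v, e_j>|^2 = <v, u_j>^2 / <u_j, u_j>.
Coefficients: <v, e_1> = -3/sqrt(7), <v, e_2> = 5/sqrt(525), <v, e_3> = 8/sqrt(8).
Square and sum: Σ |<v, e_j>|^2 = 28/3.
Compute ||v||^2 = v·v = 20.
Deficit = 20 − 28/3 = 32/3 ≥ 0, confirming Bessel's inequality. (The deficit equals ||v − Σ <v,e_j> e_j||^2, the squared distance from v to span{e_j}.)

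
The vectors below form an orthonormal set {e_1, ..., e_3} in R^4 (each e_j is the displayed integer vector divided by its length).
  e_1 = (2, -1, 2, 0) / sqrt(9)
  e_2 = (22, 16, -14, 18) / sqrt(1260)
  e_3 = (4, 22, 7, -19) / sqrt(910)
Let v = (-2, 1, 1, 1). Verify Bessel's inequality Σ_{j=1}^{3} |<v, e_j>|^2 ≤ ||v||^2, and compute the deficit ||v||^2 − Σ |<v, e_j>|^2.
Σ |<v, e_j>|^2 = 19/13; ||v||^2 = 7; deficit = 72/13

Write each e_j = u_j / sqrt(<u_j, u_j>) where u_j is the displayed integer vector. Then <v, e_j> = <v, u_j> / sqrt(<u_j, u_j>), so |<v, e_j>|^2 = <v, u_j>^2 / <u_j, u_j>.
Coefficients: <v, e_1> = -3/sqrt(9), <v, e_2> = -24/sqrt(1260), <v, e_3> = 2/sqrt(910).
Square and sum: Σ |<v, e_j>|^2 = 19/13.
Compute ||v||^2 = v·v = 7.
Deficit = 7 − 19/13 = 72/13 ≥ 0, confirming Bessel's inequality. (The deficit equals ||v − Σ <v,e_j> e_j||^2, the squared distance from v to span{e_j}.)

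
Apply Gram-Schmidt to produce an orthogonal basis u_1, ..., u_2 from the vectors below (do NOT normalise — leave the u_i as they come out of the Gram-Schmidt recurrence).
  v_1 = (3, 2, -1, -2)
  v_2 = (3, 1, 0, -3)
Orthogonal basis:
  u_1 = (3, 2, -1, -2)
  u_2 = (1/6, -8/9, 17/18, -10/9)

Apply the Gram-Schmidt recurrence
  u_1 = v_1
  u_i = v_i − Σ_{j<i} ((v_i · u_j) / (u_j · u_j)) · u_j.

Step by step this gives:
  u_1 = (3, 2, -1, -2)
  u_2 = (1/6, -8/9, 17/18, -10/9)

Orthogonality check:
  u_2 · u_1 = 0 (should be 0)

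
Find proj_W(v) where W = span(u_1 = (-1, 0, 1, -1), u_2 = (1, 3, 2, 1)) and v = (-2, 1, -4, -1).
proj_W(v) = (-1/5, -8/5, -7/5, -1/5)

Set up U = [u_1 | ... | u_2] ∈ R^(4×2). The projector onto W = col(U) is P = U (U^T U)^(-1) U^T.
Compute U^T U =
  [3, 0]
  [0, 15],
and U^T v = (-1, -8).
Solve U^T U · c = U^T v for the coefficients: c = (-1/3, -8/15). The projection is proj_W(v) = U c.
Check: (v - proj_W(v)) · u_1 = 0  (should be 0).
Check: (v - proj_W(v)) · u_2 = 0  (should be 0).
Result: proj_W(v) = (-1/5, -8/5, -7/5, -1/5).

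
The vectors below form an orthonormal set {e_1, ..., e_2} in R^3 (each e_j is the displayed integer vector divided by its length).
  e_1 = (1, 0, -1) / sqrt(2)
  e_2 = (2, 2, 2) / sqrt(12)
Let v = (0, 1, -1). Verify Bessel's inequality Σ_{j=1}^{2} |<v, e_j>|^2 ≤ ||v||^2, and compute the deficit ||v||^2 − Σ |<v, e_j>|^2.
Σ |<v, e_j>|^2 = 1/2; ||v||^2 = 2; deficit = 3/2

Write each e_j = u_j / sqrt(<u_j, u_j>) where u_j is the displayed integer vector. Then <v, e_j> = <v, u_j> / sqrt(<u_j, u_j>), so |<v, e_j>|^2 = <v, u_j>^2 / <u_j, u_j>.
Coefficients: <v, e_1> = 1/sqrt(2), <v, e_2> = 0/sqrt(12).
Square and sum: Σ |<v, e_j>|^2 = 1/2.
Compute ||v||^2 = v·v = 2.
Deficit = 2 − 1/2 = 3/2 ≥ 0, confirming Bessel's inequality. (The deficit equals ||v − Σ <v,e_j> e_j||^2, the squared distance from v to span{e_j}.)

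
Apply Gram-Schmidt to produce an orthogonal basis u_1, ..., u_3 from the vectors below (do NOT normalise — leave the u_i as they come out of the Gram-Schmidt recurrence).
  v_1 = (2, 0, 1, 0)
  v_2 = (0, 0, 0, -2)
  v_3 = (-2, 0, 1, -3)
Orthogonal basis:
  u_1 = (2, 0, 1, 0)
  u_2 = (0, 0, 0, -2)
  u_3 = (-4/5, 0, 8/5, 0)

Apply the Gram-Schmidt recurrence
  u_1 = v_1
  u_i = v_i − Σ_{j<i} ((v_i · u_j) / (u_j · u_j)) · u_j.

Step by step this gives:
  u_1 = (2, 0, 1, 0)
  u_2 = (0, 0, 0, -2)
  u_3 = (-4/5, 0, 8/5, 0)

Orthogonality check:
  u_2 · u_1 = 0 (should be 0)
  u_3 · u_1 = 0 (should be 0)
  u_3 · u_2 = 0 (should be 0)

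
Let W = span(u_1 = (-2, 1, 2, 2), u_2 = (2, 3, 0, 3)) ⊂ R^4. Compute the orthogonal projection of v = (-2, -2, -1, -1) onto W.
proj_W(v) = (-40/29, -152/87, 14/87, -5/3)

Set up U = [u_1 | ... | u_2] ∈ R^(4×2). The projector onto W = col(U) is P = U (U^T U)^(-1) U^T.
Compute U^T U =
  [13, 5]
  [5, 22],
and U^T v = (-2, -13).
Solve U^T U · c = U^T v for the coefficients: c = (7/87, -53/87). The projection is proj_W(v) = U c.
Check: (v - proj_W(v)) · u_1 = 0  (should be 0).
Check: (v - proj_W(v)) · u_2 = 0  (should be 0).
Result: proj_W(v) = (-40/29, -152/87, 14/87, -5/3).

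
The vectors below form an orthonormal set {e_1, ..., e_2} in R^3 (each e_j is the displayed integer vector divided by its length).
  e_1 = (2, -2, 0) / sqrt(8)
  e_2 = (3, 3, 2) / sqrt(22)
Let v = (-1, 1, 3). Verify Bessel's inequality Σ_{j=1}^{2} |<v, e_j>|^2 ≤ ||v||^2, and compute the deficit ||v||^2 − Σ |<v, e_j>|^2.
Σ |<v, e_j>|^2 = 40/11; ||v||^2 = 11; deficit = 81/11

Write each e_j = u_j / sqrt(<u_j, u_j>) where u_j is the displayed integer vector. Then <v, e_j> = <v, u_j> / sqrt(<u_j, u_j>), so |<v, e_j>|^2 = <v, u_j>^2 / <u_j, u_j>.
Coefficients: <v, e_1> = -4/sqrt(8), <v, e_2> = 6/sqrt(22).
Square and sum: Σ |<v, e_j>|^2 = 40/11.
Compute ||v||^2 = v·v = 11.
Deficit = 11 − 40/11 = 81/11 ≥ 0, confirming Bessel's inequality. (The deficit equals ||v − Σ <v,e_j> e_j||^2, the squared distance from v to span{e_j}.)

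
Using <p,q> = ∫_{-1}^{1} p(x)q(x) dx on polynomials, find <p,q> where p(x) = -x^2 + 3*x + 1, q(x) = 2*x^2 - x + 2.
<p,q> = 6/5

Expand the product: p(x)·q(x) = -2*x^4 + 7*x^3 - 3*x^2 + 5*x + 2.
∫_{-1}^{1} of each monomial x^k gives [2/(k+1) if k even, 0 if k odd]. Integrating term-by-term (or equivalently evaluating the antiderivative F(x) = -2*x^5/5 + 7*x^4/4 - x^3 + 5*x^2/2 + 2*x at the endpoints):
  F(1) − F(−1) = 97/20 − (73/20) = 6/5.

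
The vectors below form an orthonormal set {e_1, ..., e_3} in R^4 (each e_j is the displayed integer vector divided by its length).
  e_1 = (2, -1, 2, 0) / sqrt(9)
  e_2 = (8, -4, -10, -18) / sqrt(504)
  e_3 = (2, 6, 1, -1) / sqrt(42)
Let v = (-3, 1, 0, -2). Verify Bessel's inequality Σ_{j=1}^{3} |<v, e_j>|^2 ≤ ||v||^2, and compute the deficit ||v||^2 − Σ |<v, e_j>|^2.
Σ |<v, e_j>|^2 = 17/3; ||v||^2 = 14; deficit = 25/3

Write each e_j = u_j / sqrt(<u_j, u_j>) where u_j is the displayed integer vector. Then <v, e_j> = <v, u_j> / sqrt(<u_j, u_j>), so |<v, e_j>|^2 = <v, u_j>^2 / <u_j, u_j>.
Coefficients: <v, e_1> = -7/sqrt(9), <v, e_2> = 8/sqrt(504), <v, e_3> = 2/sqrt(42).
Square and sum: Σ |<v, e_j>|^2 = 17/3.
Compute ||v||^2 = v·v = 14.
Deficit = 14 − 17/3 = 25/3 ≥ 0, confirming Bessel's inequality. (The deficit equals ||v − Σ <v,e_j> e_j||^2, the squared distance from v to span{e_j}.)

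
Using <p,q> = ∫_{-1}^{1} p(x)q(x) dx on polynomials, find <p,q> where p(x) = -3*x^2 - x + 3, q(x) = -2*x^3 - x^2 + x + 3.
<p,q> = 34/3

Expand the product: p(x)·q(x) = 6*x^5 + 5*x^4 - 8*x^3 - 13*x^2 + 9.
∫_{-1}^{1} of each monomial x^k gives [2/(k+1) if k even, 0 if k odd]. Integrating term-by-term (or equivalently evaluating the antiderivative F(x) = x^6 + x^5 - 2*x^4 - 13*x^3/3 + 9*x at the endpoints):
  F(1) − F(−1) = 14/3 − (-20/3) = 34/3.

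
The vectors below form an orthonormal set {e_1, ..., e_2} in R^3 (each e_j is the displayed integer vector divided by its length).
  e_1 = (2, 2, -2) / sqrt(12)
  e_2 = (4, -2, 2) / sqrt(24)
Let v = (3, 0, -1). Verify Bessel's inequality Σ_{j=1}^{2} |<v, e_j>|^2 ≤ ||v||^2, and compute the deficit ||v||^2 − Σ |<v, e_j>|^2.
Σ |<v, e_j>|^2 = 19/2; ||v||^2 = 10; deficit = 1/2

Write each e_j = u_j / sqrt(<u_j, u_j>) where u_j is the displayed integer vector. Then <v, e_j> = <v, u_j> / sqrt(<u_j, u_j>), so |<v, e_j>|^2 = <v, u_j>^2 / <u_j, u_j>.
Coefficients: <v, e_1> = 8/sqrt(12), <v, e_2> = 10/sqrt(24).
Square and sum: Σ |<v, e_j>|^2 = 19/2.
Compute ||v||^2 = v·v = 10.
Deficit = 10 − 19/2 = 1/2 ≥ 0, confirming Bessel's inequality. (The deficit equals ||v − Σ <v,e_j> e_j||^2, the squared distance from v to span{e_j}.)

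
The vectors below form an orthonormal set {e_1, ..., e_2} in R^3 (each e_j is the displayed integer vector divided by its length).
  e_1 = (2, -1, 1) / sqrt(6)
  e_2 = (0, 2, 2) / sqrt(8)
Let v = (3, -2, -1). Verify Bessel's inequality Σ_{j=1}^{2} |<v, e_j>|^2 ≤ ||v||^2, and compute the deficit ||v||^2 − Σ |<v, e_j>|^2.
Σ |<v, e_j>|^2 = 38/3; ||v||^2 = 14; deficit = 4/3

Write each e_j = u_j / sqrt(<u_j, u_j>) where u_j is the displayed integer vector. Then <v, e_j> = <v, u_j> / sqrt(<u_j, u_j>), so |<v, e_j>|^2 = <v, u_j>^2 / <u_j, u_j>.
Coefficients: <v, e_1> = 7/sqrt(6), <v, e_2> = -6/sqrt(8).
Square and sum: Σ |<v, e_j>|^2 = 38/3.
Compute ||v||^2 = v·v = 14.
Deficit = 14 − 38/3 = 4/3 ≥ 0, confirming Bessel's inequality. (The deficit equals ||v − Σ <v,e_j> e_j||^2, the squared distance from v to span{e_j}.)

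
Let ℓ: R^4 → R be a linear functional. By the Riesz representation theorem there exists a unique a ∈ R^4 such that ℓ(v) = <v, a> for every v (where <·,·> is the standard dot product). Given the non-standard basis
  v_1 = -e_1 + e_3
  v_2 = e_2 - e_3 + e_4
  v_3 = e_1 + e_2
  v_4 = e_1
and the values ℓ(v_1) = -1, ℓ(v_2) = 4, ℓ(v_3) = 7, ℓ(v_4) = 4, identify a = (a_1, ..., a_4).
a = (4, 3, 3, 4)

Write a = (a_1, ..., a_4) in the standard basis. For each basis vector v_i, ℓ(v_i) = <v_i, a> is a linear equation in the a_j's. Collect the n equations into a matrix system V a = ℓ, where row i of V is v_i (expressed in the standard basis). Since V is invertible (lower-triangular with 1s on the diagonal, up to permutation), solve by back-substitution:
  V =
[[-1, 0, 1, 0],
 [0, 1, -1, 1],
 [1, 1, 0, 0],
 [1, 0, 0, 0]]
  V a = (-1, 4, 7, 4)
Solving gives a = (4, 3, 3, 4).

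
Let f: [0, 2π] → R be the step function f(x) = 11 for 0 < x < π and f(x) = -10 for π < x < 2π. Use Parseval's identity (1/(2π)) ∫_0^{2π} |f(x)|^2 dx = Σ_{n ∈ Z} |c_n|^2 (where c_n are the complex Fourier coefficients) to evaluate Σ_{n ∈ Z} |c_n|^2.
Σ |c_n|^2 = 221/2

Parseval equates the L^2 energy of f (normalised by 1/(2π)) with the ℓ^2 sum of its Fourier coefficients: (1/(2π)) ∫_0^{2π} |f|^2 = Σ |c_n|^2.
Compute the left side: (1/(2π)) [∫_0^π 11^2 dx + ∫_π^{2π} (-10)^2 dx] = (1/(2π)) · (121π + 100π) = (121 + 100)/2 = 221/2.
So Σ_{n ∈ Z} |c_n|^2 = 221/2.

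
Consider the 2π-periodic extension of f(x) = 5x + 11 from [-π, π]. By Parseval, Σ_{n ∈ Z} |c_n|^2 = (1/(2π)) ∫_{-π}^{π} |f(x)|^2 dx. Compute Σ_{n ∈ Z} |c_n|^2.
Σ |c_n|^2 = 25π^2/3 + 121

Expand and integrate term by term over [-π, π]:
  ∫ (5x)^2 dx = 25·(2π^3/3); ∫ 2·5·(11)·x dx = 0 (odd integrand); ∫ 11^2 dx = 121·2π.
So (1/(2π)) ∫_{-π}^{π} (5x + 11)^2 dx = 25π^2/3 + 121 = 25π^2/3 + 121.
Parseval ⇒ Σ |c_n|^2 = 25π^2/3 + 121.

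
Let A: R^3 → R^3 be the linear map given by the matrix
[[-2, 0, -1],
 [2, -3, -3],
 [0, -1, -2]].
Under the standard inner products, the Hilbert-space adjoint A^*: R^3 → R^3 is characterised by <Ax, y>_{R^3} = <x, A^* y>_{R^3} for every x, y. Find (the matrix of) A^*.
A^* = A^T =
[[-2, 2, 0],
 [0, -3, -1],
 [-1, -3, -2]]

For real matrices with standard dot products, the defining identity <Ax, y> = <x, A^* y> gives (Ax)^T y = x^T (A^*) y, i.e. x^T A^T y = x^T (A^*) y. Since this holds for all x, y, we must have A^* = A^T. Therefore
A^* =
[[-2, 2, 0],
 [0, -3, -1],
 [-1, -3, -2]].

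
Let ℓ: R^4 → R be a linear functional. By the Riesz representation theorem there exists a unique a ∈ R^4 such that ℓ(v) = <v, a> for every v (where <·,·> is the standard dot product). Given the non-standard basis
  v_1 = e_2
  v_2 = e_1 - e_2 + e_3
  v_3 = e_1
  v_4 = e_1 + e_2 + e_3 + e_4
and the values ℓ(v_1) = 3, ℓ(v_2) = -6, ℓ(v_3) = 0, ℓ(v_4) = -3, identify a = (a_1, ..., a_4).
a = (0, 3, -3, -3)

Write a = (a_1, ..., a_4) in the standard basis. For each basis vector v_i, ℓ(v_i) = <v_i, a> is a linear equation in the a_j's. Collect the n equations into a matrix system V a = ℓ, where row i of V is v_i (expressed in the standard basis). Since V is invertible (lower-triangular with 1s on the diagonal, up to permutation), solve by back-substitution:
  V =
[[0, 1, 0, 0],
 [1, -1, 1, 0],
 [1, 0, 0, 0],
 [1, 1, 1, 1]]
  V a = (3, -6, 0, -3)
Solving gives a = (0, 3, -3, -3).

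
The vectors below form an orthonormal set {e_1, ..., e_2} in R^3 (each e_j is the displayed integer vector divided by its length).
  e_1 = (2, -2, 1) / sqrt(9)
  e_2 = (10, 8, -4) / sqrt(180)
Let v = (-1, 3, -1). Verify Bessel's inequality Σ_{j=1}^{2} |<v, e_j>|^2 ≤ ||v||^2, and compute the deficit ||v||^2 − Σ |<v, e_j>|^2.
Σ |<v, e_j>|^2 = 54/5; ||v||^2 = 11; deficit = 1/5

Write each e_j = u_j / sqrt(<u_j, u_j>) where u_j is the displayed integer vector. Then <v, e_j> = <v, u_j> / sqrt(<u_j, u_j>), so |<v, e_j>|^2 = <v, u_j>^2 / <u_j, u_j>.
Coefficients: <v, e_1> = -9/sqrt(9), <v, e_2> = 18/sqrt(180).
Square and sum: Σ |<v, e_j>|^2 = 54/5.
Compute ||v||^2 = v·v = 11.
Deficit = 11 − 54/5 = 1/5 ≥ 0, confirming Bessel's inequality. (The deficit equals ||v − Σ <v,e_j> e_j||^2, the squared distance from v to span{e_j}.)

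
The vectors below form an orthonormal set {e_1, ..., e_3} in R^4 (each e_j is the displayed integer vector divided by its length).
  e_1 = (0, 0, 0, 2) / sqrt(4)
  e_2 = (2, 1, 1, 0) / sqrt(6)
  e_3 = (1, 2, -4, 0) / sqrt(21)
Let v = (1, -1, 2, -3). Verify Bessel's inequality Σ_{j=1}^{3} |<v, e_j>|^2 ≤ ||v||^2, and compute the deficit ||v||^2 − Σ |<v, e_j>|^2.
Σ |<v, e_j>|^2 = 201/14; ||v||^2 = 15; deficit = 9/14

Write each e_j = u_j / sqrt(<u_j, u_j>) where u_j is the displayed integer vector. Then <v, e_j> = <v, u_j> / sqrt(<u_j, u_j>), so |<v, e_j>|^2 = <v, u_j>^2 / <u_j, u_j>.
Coefficients: <v, e_1> = -6/sqrt(4), <v, e_2> = 3/sqrt(6), <v, e_3> = -9/sqrt(21).
Square and sum: Σ |<v, e_j>|^2 = 201/14.
Compute ||v||^2 = v·v = 15.
Deficit = 15 − 201/14 = 9/14 ≥ 0, confirming Bessel's inequality. (The deficit equals ||v − Σ <v,e_j> e_j||^2, the squared distance from v to span{e_j}.)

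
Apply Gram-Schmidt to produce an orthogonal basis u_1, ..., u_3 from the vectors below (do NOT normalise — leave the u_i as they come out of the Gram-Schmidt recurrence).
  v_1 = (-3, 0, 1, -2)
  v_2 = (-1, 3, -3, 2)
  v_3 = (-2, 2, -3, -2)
Orthogonal basis:
  u_1 = (-3, 0, 1, -2)
  u_2 = (-13/7, 3, -19/7, 10/7)
  u_3 = (79/102, -1/17, -167/102, -101/51)

Apply the Gram-Schmidt recurrence
  u_1 = v_1
  u_i = v_i − Σ_{j<i} ((v_i · u_j) / (u_j · u_j)) · u_j.

Step by step this gives:
  u_1 = (-3, 0, 1, -2)
  u_2 = (-13/7, 3, -19/7, 10/7)
  u_3 = (79/102, -1/17, -167/102, -101/51)

Orthogonality check:
  u_2 · u_1 = 0 (should be 0)
  u_3 · u_1 = 0 (should be 0)
  u_3 · u_2 = 0 (should be 0)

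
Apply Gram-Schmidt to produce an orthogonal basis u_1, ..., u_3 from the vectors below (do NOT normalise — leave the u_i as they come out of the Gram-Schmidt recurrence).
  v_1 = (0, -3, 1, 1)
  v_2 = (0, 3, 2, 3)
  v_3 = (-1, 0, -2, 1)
Orthogonal basis:
  u_1 = (0, -3, 1, 1)
  u_2 = (0, 21/11, 26/11, 37/11)
  u_3 = (-1, -33/226, -198/113, 297/226)

Apply the Gram-Schmidt recurrence
  u_1 = v_1
  u_i = v_i − Σ_{j<i} ((v_i · u_j) / (u_j · u_j)) · u_j.

Step by step this gives:
  u_1 = (0, -3, 1, 1)
  u_2 = (0, 21/11, 26/11, 37/11)
  u_3 = (-1, -33/226, -198/113, 297/226)

Orthogonality check:
  u_2 · u_1 = 0 (should be 0)
  u_3 · u_1 = 0 (should be 0)
  u_3 · u_2 = 0 (should be 0)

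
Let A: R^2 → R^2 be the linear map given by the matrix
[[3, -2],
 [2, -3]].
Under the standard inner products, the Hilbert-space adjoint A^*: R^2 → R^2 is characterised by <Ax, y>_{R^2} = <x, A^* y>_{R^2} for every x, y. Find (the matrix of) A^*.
A^* = A^T =
[[3, 2],
 [-2, -3]]

For real matrices with standard dot products, the defining identity <Ax, y> = <x, A^* y> gives (Ax)^T y = x^T (A^*) y, i.e. x^T A^T y = x^T (A^*) y. Since this holds for all x, y, we must have A^* = A^T. Therefore
A^* =
[[3, 2],
 [-2, -3]].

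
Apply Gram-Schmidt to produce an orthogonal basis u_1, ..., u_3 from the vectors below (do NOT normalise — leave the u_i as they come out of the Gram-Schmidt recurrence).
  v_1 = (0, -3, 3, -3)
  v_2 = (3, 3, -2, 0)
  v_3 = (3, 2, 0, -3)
Orthogonal basis:
  u_1 = (0, -3, 3, -3)
  u_2 = (3, 4/3, -1/3, -5/3)
  u_3 = (-27/41, 29/41, 3/41, -26/41)

Apply the Gram-Schmidt recurrence
  u_1 = v_1
  u_i = v_i − Σ_{j<i} ((v_i · u_j) / (u_j · u_j)) · u_j.

Step by step this gives:
  u_1 = (0, -3, 3, -3)
  u_2 = (3, 4/3, -1/3, -5/3)
  u_3 = (-27/41, 29/41, 3/41, -26/41)

Orthogonality check:
  u_2 · u_1 = 0 (should be 0)
  u_3 · u_1 = 0 (should be 0)
  u_3 · u_2 = 0 (should be 0)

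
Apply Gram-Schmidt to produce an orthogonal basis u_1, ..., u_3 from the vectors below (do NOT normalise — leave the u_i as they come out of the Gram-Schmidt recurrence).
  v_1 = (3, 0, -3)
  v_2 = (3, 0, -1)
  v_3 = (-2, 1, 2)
Orthogonal basis:
  u_1 = (3, 0, -3)
  u_2 = (1, 0, 1)
  u_3 = (0, 1, 0)

Apply the Gram-Schmidt recurrence
  u_1 = v_1
  u_i = v_i − Σ_{j<i} ((v_i · u_j) / (u_j · u_j)) · u_j.

Step by step this gives:
  u_1 = (3, 0, -3)
  u_2 = (1, 0, 1)
  u_3 = (0, 1, 0)

Orthogonality check:
  u_2 · u_1 = 0 (should be 0)
  u_3 · u_1 = 0 (should be 0)
  u_3 · u_2 = 0 (should be 0)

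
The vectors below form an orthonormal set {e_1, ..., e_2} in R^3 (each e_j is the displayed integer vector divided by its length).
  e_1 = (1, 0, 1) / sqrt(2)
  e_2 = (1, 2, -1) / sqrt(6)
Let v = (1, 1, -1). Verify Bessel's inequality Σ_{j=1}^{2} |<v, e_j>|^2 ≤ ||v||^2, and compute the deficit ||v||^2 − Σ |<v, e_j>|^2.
Σ |<v, e_j>|^2 = 8/3; ||v||^2 = 3; deficit = 1/3

Write each e_j = u_j / sqrt(<u_j, u_j>) where u_j is the displayed integer vector. Then <v, e_j> = <v, u_j> / sqrt(<u_j, u_j>), so |<v, e_j>|^2 = <v, u_j>^2 / <u_j, u_j>.
Coefficients: <v, e_1> = 0/sqrt(2), <v, e_2> = 4/sqrt(6).
Square and sum: Σ |<v, e_j>|^2 = 8/3.
Compute ||v||^2 = v·v = 3.
Deficit = 3 − 8/3 = 1/3 ≥ 0, confirming Bessel's inequality. (The deficit equals ||v − Σ <v,e_j> e_j||^2, the squared distance from v to span{e_j}.)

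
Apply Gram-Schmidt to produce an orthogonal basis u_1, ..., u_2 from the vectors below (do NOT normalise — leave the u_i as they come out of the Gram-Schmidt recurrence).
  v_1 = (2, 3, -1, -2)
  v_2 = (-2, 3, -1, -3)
Orthogonal basis:
  u_1 = (2, 3, -1, -2)
  u_2 = (-10/3, 1, -1/3, -5/3)

Apply the Gram-Schmidt recurrence
  u_1 = v_1
  u_i = v_i − Σ_{j<i} ((v_i · u_j) / (u_j · u_j)) · u_j.

Step by step this gives:
  u_1 = (2, 3, -1, -2)
  u_2 = (-10/3, 1, -1/3, -5/3)

Orthogonality check:
  u_2 · u_1 = 0 (should be 0)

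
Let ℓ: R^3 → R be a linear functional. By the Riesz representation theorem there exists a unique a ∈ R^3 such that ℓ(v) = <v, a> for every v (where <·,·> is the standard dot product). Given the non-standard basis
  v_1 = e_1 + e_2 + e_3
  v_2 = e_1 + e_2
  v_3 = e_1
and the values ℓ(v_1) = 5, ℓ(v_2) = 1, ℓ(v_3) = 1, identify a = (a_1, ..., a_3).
a = (1, 0, 4)

Write a = (a_1, ..., a_3) in the standard basis. For each basis vector v_i, ℓ(v_i) = <v_i, a> is a linear equation in the a_j's. Collect the n equations into a matrix system V a = ℓ, where row i of V is v_i (expressed in the standard basis). Since V is invertible (lower-triangular with 1s on the diagonal, up to permutation), solve by back-substitution:
  V =
[[1, 1, 1],
 [1, 1, 0],
 [1, 0, 0]]
  V a = (5, 1, 1)
Solving gives a = (1, 0, 4).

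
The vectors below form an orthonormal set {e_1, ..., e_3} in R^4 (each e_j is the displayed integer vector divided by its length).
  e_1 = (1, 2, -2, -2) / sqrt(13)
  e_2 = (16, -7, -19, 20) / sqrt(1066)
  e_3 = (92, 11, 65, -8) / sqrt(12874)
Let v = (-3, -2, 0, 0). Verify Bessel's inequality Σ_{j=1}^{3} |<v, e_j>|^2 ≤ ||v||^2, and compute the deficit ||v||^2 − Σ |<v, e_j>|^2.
Σ |<v, e_j>|^2 = 1845/157; ||v||^2 = 13; deficit = 196/157

Write each e_j = u_j / sqrt(<u_j, u_j>) where u_j is the displayed integer vector. Then <v, e_j> = <v, u_j> / sqrt(<u_j, u_j>), so |<v, e_j>|^2 = <v, u_j>^2 / <u_j, u_j>.
Coefficients: <v, e_1> = -7/sqrt(13), <v, e_2> = -34/sqrt(1066), <v, e_3> = -298/sqrt(12874).
Square and sum: Σ |<v, e_j>|^2 = 1845/157.
Compute ||v||^2 = v·v = 13.
Deficit = 13 − 1845/157 = 196/157 ≥ 0, confirming Bessel's inequality. (The deficit equals ||v − Σ <v,e_j> e_j||^2, the squared distance from v to span{e_j}.)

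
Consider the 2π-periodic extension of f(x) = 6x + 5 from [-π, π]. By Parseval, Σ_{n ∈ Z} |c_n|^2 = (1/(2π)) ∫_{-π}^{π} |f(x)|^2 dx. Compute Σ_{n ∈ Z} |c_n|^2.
Σ |c_n|^2 = 12π^2 + 25

Expand and integrate term by term over [-π, π]:
  ∫ (6x)^2 dx = 36·(2π^3/3); ∫ 2·6·(5)·x dx = 0 (odd integrand); ∫ 5^2 dx = 25·2π.
So (1/(2π)) ∫_{-π}^{π} (6x + 5)^2 dx = 36π^2/3 + 25 = 12π^2 + 25.
Parseval ⇒ Σ |c_n|^2 = 12π^2 + 25.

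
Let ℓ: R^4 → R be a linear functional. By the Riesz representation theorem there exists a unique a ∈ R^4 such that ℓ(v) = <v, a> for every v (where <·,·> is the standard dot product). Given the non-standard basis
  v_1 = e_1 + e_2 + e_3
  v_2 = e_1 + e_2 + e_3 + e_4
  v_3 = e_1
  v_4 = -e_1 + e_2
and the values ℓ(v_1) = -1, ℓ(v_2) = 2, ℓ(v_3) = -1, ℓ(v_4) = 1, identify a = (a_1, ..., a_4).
a = (-1, 0, 0, 3)

Write a = (a_1, ..., a_4) in the standard basis. For each basis vector v_i, ℓ(v_i) = <v_i, a> is a linear equation in the a_j's. Collect the n equations into a matrix system V a = ℓ, where row i of V is v_i (expressed in the standard basis). Since V is invertible (lower-triangular with 1s on the diagonal, up to permutation), solve by back-substitution:
  V =
[[1, 1, 1, 0],
 [1, 1, 1, 1],
 [1, 0, 0, 0],
 [-1, 1, 0, 0]]
  V a = (-1, 2, -1, 1)
Solving gives a = (-1, 0, 0, 3).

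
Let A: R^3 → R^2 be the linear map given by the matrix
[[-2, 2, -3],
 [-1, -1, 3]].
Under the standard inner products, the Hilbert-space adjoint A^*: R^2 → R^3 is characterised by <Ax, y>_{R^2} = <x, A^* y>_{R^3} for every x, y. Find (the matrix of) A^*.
A^* = A^T =
[[-2, -1],
 [2, -1],
 [-3, 3]]

For real matrices with standard dot products, the defining identity <Ax, y> = <x, A^* y> gives (Ax)^T y = x^T (A^*) y, i.e. x^T A^T y = x^T (A^*) y. Since this holds for all x, y, we must have A^* = A^T. Therefore
A^* =
[[-2, -1],
 [2, -1],
 [-3, 3]].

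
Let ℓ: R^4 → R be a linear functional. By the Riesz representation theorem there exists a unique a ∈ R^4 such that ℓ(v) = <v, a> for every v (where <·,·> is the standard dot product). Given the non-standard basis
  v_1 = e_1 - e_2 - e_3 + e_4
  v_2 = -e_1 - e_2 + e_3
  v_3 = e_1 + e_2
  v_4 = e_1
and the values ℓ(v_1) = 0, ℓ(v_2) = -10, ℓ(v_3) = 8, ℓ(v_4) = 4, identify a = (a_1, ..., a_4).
a = (4, 4, -2, -2)

Write a = (a_1, ..., a_4) in the standard basis. For each basis vector v_i, ℓ(v_i) = <v_i, a> is a linear equation in the a_j's. Collect the n equations into a matrix system V a = ℓ, where row i of V is v_i (expressed in the standard basis). Since V is invertible (lower-triangular with 1s on the diagonal, up to permutation), solve by back-substitution:
  V =
[[1, -1, -1, 1],
 [-1, -1, 1, 0],
 [1, 1, 0, 0],
 [1, 0, 0, 0]]
  V a = (0, -10, 8, 4)
Solving gives a = (4, 4, -2, -2).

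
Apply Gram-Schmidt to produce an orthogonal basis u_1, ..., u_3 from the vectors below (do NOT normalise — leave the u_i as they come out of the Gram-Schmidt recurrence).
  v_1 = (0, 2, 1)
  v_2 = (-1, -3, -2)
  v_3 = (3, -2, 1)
Orthogonal basis:
  u_1 = (0, 2, 1)
  u_2 = (-1, 1/5, -2/5)
  u_3 = (-1/6, -1/6, 1/3)

Apply the Gram-Schmidt recurrence
  u_1 = v_1
  u_i = v_i − Σ_{j<i} ((v_i · u_j) / (u_j · u_j)) · u_j.

Step by step this gives:
  u_1 = (0, 2, 1)
  u_2 = (-1, 1/5, -2/5)
  u_3 = (-1/6, -1/6, 1/3)

Orthogonality check:
  u_2 · u_1 = 0 (should be 0)
  u_3 · u_1 = 0 (should be 0)
  u_3 · u_2 = 0 (should be 0)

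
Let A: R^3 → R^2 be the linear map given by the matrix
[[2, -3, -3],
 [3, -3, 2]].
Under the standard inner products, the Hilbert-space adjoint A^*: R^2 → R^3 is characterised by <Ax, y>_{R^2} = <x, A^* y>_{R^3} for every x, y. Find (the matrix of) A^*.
A^* = A^T =
[[2, 3],
 [-3, -3],
 [-3, 2]]

For real matrices with standard dot products, the defining identity <Ax, y> = <x, A^* y> gives (Ax)^T y = x^T (A^*) y, i.e. x^T A^T y = x^T (A^*) y. Since this holds for all x, y, we must have A^* = A^T. Therefore
A^* =
[[2, 3],
 [-3, -3],
 [-3, 2]].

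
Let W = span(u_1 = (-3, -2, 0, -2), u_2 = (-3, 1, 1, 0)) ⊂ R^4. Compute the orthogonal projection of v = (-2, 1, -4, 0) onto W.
proj_W(v) = (-1, -1/6, 1/6, -1/3)

Set up U = [u_1 | ... | u_2] ∈ R^(4×2). The projector onto W = col(U) is P = U (U^T U)^(-1) U^T.
Compute U^T U =
  [17, 7]
  [7, 11],
and U^T v = (4, 3).
Solve U^T U · c = U^T v for the coefficients: c = (1/6, 1/6). The projection is proj_W(v) = U c.
Check: (v - proj_W(v)) · u_1 = 0  (should be 0).
Check: (v - proj_W(v)) · u_2 = 0  (should be 0).
Result: proj_W(v) = (-1, -1/6, 1/6, -1/3).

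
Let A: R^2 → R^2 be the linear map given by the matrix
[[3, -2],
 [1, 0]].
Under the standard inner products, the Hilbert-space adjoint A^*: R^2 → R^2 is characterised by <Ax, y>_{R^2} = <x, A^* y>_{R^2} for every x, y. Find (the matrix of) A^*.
A^* = A^T =
[[3, 1],
 [-2, 0]]

For real matrices with standard dot products, the defining identity <Ax, y> = <x, A^* y> gives (Ax)^T y = x^T (A^*) y, i.e. x^T A^T y = x^T (A^*) y. Since this holds for all x, y, we must have A^* = A^T. Therefore
A^* =
[[3, 1],
 [-2, 0]].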